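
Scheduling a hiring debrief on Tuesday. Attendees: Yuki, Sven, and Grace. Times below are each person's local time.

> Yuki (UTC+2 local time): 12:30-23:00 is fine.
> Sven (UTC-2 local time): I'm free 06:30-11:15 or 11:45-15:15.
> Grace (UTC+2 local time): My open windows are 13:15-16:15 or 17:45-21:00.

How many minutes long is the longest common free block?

120

Yuki in UTC: 10:30-21:00 (subtract 2h to convert from UTC+2).
Sven in UTC: 08:30-13:15, 13:45-17:15 (add 2h to convert from UTC-2).
Grace in UTC: 11:15-14:15, 15:45-19:00 (subtract 2h to convert from UTC+2).
Yuki ∩ Sven: 10:30-13:15, 13:45-17:15.
Yuki ∩ Sven ∩ Grace: 11:15-13:15, 13:45-14:15, 15:45-17:15.
Those are the intersection windows.
The longest is 11:15-13:15 at 120 minutes.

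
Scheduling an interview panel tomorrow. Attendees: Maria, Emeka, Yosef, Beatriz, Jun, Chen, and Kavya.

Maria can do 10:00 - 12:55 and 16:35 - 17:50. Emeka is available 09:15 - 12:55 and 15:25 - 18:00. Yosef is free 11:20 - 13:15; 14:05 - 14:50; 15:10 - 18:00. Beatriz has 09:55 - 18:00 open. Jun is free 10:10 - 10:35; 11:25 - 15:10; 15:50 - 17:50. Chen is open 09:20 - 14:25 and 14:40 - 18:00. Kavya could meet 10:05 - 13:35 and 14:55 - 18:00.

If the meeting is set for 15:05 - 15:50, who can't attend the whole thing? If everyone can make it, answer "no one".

Emeka, Jun, Maria, Yosef

Maria: not fully free for 15:05-15:50. Emeka: not fully free for 15:05-15:50. Yosef: not fully free for 15:05-15:50. Beatriz: free for 15:05-15:50. Jun: not fully free for 15:05-15:50. Chen: free for 15:05-15:50. Kavya: free for 15:05-15:50.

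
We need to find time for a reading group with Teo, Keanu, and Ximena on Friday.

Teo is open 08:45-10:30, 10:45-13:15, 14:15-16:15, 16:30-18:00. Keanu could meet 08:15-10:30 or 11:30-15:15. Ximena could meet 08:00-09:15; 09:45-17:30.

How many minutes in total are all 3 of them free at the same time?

Teo ∩ Keanu: 08:45-10:30, 11:30-13:15, 14:15-15:15.
Teo ∩ Keanu ∩ Ximena: 08:45-09:15, 09:45-10:30, 11:30-13:15, 14:15-15:15.
Summing the common windows: 30 + 45 + 105 + 60 = 240 minutes.

240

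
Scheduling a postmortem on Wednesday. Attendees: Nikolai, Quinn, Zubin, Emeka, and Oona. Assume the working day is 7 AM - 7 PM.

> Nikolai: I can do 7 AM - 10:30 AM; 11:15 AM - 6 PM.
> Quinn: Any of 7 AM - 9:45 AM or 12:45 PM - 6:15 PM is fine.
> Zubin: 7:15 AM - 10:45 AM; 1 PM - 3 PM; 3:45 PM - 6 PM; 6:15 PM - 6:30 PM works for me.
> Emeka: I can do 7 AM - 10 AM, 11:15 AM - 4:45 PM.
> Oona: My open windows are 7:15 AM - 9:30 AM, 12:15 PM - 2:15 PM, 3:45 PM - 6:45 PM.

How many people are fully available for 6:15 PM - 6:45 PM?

Oona can make the full 18:15-18:45 slot — that's 1.

1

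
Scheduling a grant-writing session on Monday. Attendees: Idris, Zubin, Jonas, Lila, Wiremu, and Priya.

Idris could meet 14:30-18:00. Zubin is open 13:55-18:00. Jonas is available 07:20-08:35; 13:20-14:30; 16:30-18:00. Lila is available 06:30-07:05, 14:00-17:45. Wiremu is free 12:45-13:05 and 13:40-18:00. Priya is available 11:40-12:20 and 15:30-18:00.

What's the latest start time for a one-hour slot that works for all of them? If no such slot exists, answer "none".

Idris ∩ Zubin: 14:30-18:00.
Idris ∩ Zubin ∩ Jonas: 16:30-18:00.
Idris ∩ Zubin ∩ Jonas ∩ Lila: 16:30-17:45.
Idris ∩ Zubin ∩ Jonas ∩ Lila ∩ Wiremu: 16:30-17:45.
Idris ∩ Zubin ∩ Jonas ∩ Lila ∩ Wiremu ∩ Priya: 16:30-17:45.
The last common window of at least 60 minutes is 16:30-17:45; a 60-minute meeting can start as late as 16:45 and still end by 17:45.

16:45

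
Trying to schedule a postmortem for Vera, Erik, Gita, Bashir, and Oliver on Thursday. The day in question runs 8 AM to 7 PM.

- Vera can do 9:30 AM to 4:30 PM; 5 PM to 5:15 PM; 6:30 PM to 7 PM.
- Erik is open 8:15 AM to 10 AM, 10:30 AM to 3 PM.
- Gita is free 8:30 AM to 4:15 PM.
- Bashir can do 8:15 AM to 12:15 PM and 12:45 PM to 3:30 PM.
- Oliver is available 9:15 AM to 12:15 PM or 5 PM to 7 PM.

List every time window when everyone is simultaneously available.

Vera ∩ Erik: 09:30-10:00, 10:30-15:00.
Vera ∩ Erik ∩ Gita: 09:30-10:00, 10:30-15:00.
Vera ∩ Erik ∩ Gita ∩ Bashir: 09:30-10:00, 10:30-12:15, 12:45-15:00.
Vera ∩ Erik ∩ Gita ∩ Bashir ∩ Oliver: 09:30-10:00, 10:30-12:15.

09:30-10:00, 10:30-12:15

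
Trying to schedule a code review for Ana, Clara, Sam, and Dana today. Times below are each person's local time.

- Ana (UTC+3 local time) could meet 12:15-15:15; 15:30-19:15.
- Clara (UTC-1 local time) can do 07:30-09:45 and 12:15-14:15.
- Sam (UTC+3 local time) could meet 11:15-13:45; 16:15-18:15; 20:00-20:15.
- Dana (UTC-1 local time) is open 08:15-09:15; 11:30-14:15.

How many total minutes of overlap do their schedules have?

Ana in UTC: 09:15-12:15, 12:30-16:15 (subtract 3h to convert from UTC+3).
Clara in UTC: 08:30-10:45, 13:15-15:15 (add 1h to convert from UTC-1).
Sam in UTC: 08:15-10:45, 13:15-15:15, 17:00-17:15 (subtract 3h to convert from UTC+3).
Dana in UTC: 09:15-10:15, 12:30-15:15 (add 1h to convert from UTC-1).
Ana ∩ Clara: 09:15-10:45, 13:15-15:15.
Ana ∩ Clara ∩ Sam: 09:15-10:45, 13:15-15:15.
Ana ∩ Clara ∩ Sam ∩ Dana: 09:15-10:15, 13:15-15:15.
Summing the common windows: 60 + 120 = 180 minutes.

180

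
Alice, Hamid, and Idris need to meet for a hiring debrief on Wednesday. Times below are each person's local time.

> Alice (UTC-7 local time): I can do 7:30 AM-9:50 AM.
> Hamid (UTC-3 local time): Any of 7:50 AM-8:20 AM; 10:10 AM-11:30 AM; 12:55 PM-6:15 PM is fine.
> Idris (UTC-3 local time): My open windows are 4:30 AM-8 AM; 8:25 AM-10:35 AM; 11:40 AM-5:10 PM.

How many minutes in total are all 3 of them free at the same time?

55

Alice in UTC: 14:30-16:50 (add 7h to convert from UTC-7).
Hamid in UTC: 10:50-11:20, 13:10-14:30, 15:55-21:15 (add 3h to convert from UTC-3).
Idris in UTC: 07:30-11:00, 11:25-13:35, 14:40-20:10 (add 3h to convert from UTC-3).
Alice ∩ Hamid: 15:55-16:50.
Alice ∩ Hamid ∩ Idris: 15:55-16:50.
Those are the intersection windows.
That's a single block of 55 minutes.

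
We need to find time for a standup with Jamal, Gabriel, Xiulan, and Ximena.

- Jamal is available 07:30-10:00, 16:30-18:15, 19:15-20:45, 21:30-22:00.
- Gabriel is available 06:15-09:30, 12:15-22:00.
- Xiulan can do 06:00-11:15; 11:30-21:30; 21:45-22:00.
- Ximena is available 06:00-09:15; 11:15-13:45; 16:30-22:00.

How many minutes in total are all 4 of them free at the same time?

Jamal ∩ Gabriel: 07:30-09:30, 16:30-18:15, 19:15-20:45, 21:30-22:00.
Jamal ∩ Gabriel ∩ Xiulan: 07:30-09:30, 16:30-18:15, 19:15-20:45, 21:45-22:00.
Jamal ∩ Gabriel ∩ Xiulan ∩ Ximena: 07:30-09:15, 16:30-18:15, 19:15-20:45, 21:45-22:00.
Those are the intersection windows.
Summing the common windows: 105 + 105 + 90 + 15 = 315 minutes.

315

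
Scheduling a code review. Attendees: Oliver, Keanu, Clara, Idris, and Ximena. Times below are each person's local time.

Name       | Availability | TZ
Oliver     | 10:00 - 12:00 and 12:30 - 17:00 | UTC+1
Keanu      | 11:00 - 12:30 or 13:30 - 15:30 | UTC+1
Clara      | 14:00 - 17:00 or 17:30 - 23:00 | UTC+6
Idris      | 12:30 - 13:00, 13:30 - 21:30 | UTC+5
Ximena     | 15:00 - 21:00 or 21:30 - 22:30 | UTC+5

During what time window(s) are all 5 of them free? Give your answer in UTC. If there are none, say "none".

Oliver in UTC: 09:00-11:00, 11:30-16:00 (subtract 1h to convert from UTC+1).
Keanu in UTC: 10:00-11:30, 12:30-14:30 (subtract 1h to convert from UTC+1).
Clara in UTC: 08:00-11:00, 11:30-17:00 (subtract 6h to convert from UTC+6).
Idris in UTC: 07:30-08:00, 08:30-16:30 (subtract 5h to convert from UTC+5).
Ximena in UTC: 10:00-16:00, 16:30-17:30 (subtract 5h to convert from UTC+5).
Oliver ∩ Keanu: 10:00-11:00, 12:30-14:30.
Oliver ∩ Keanu ∩ Clara: 10:00-11:00, 12:30-14:30.
Oliver ∩ Keanu ∩ Clara ∩ Idris: 10:00-11:00, 12:30-14:30.
Oliver ∩ Keanu ∩ Clara ∩ Idris ∩ Ximena: 10:00-11:00, 12:30-14:30.

10:00-11:00, 12:30-14:30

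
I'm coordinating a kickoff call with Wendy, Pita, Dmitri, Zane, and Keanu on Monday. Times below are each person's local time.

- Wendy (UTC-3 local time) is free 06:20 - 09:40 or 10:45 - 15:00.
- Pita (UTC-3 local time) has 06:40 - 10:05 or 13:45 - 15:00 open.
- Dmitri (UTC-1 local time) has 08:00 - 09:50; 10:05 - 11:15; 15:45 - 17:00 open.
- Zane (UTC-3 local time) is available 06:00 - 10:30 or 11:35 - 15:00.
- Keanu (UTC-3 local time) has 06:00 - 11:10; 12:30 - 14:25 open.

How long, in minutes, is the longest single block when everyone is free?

70

Wendy in UTC: 09:20-12:40, 13:45-18:00 (add 3h to convert from UTC-3).
Pita in UTC: 09:40-13:05, 16:45-18:00 (add 3h to convert from UTC-3).
Dmitri in UTC: 09:00-10:50, 11:05-12:15, 16:45-18:00 (add 1h to convert from UTC-1).
Zane in UTC: 09:00-13:30, 14:35-18:00 (add 3h to convert from UTC-3).
Keanu in UTC: 09:00-14:10, 15:30-17:25 (add 3h to convert from UTC-3).
Wendy ∩ Pita: 09:40-12:40, 16:45-18:00.
Wendy ∩ Pita ∩ Dmitri: 09:40-10:50, 11:05-12:15, 16:45-18:00.
Wendy ∩ Pita ∩ Dmitri ∩ Zane: 09:40-10:50, 11:05-12:15, 16:45-18:00.
Wendy ∩ Pita ∩ Dmitri ∩ Zane ∩ Keanu: 09:40-10:50, 11:05-12:15, 16:45-17:25.
So the common availability across everyone is 09:40-10:50, 11:05-12:15, 16:45-17:25.
The longest is 09:40-10:50 at 70 minutes.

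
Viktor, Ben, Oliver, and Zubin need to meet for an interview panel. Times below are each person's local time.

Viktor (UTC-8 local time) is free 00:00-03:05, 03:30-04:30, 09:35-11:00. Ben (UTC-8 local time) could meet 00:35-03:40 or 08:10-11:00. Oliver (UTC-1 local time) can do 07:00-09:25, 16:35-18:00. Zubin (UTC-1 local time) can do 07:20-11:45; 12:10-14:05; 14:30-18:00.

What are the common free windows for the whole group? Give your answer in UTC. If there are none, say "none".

08:35-10:25, 17:35-19:00

Viktor in UTC: 08:00-11:05, 11:30-12:30, 17:35-19:00 (add 8h to convert from UTC-8).
Ben in UTC: 08:35-11:40, 16:10-19:00 (add 8h to convert from UTC-8).
Oliver in UTC: 08:00-10:25, 17:35-19:00 (add 1h to convert from UTC-1).
Zubin in UTC: 08:20-12:45, 13:10-15:05, 15:30-19:00 (add 1h to convert from UTC-1).
Viktor ∩ Ben: 08:35-11:05, 11:30-11:40, 17:35-19:00.
Viktor ∩ Ben ∩ Oliver: 08:35-10:25, 17:35-19:00.
Viktor ∩ Ben ∩ Oliver ∩ Zubin: 08:35-10:25, 17:35-19:00.
So the common availability across everyone is 08:35-10:25, 17:35-19:00.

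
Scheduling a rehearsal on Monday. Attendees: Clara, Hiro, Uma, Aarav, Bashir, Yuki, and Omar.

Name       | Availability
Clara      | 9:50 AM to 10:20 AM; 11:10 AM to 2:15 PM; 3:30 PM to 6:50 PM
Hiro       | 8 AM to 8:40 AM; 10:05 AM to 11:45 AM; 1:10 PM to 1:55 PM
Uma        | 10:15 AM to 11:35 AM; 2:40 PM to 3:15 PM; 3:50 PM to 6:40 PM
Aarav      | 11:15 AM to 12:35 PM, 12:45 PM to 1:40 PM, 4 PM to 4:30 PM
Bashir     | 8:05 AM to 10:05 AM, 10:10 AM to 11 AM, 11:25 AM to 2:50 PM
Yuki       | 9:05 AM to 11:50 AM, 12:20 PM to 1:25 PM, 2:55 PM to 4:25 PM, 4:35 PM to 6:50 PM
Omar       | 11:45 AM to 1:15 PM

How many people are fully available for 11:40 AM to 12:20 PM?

3

Clara, Aarav, and Bashir can make the full 11:40-12:20 slot — that's 3.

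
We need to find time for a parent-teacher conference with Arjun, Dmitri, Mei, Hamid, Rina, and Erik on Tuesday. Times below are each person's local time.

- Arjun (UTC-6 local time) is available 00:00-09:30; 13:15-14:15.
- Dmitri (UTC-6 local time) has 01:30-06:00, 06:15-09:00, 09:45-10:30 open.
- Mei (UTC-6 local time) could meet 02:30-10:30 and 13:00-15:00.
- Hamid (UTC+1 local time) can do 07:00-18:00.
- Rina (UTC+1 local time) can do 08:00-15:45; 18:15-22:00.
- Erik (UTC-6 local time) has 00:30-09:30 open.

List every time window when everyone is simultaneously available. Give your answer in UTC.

08:30-12:00, 12:15-14:45

Arjun in UTC: 06:00-15:30, 19:15-20:15 (add 6h to convert from UTC-6).
Dmitri in UTC: 07:30-12:00, 12:15-15:00, 15:45-16:30 (add 6h to convert from UTC-6).
Mei in UTC: 08:30-16:30, 19:00-21:00 (add 6h to convert from UTC-6).
Hamid in UTC: 06:00-17:00 (subtract 1h to convert from UTC+1).
Rina in UTC: 07:00-14:45, 17:15-21:00 (subtract 1h to convert from UTC+1).
Erik in UTC: 06:30-15:30 (add 6h to convert from UTC-6).
Arjun ∩ Dmitri: 07:30-12:00, 12:15-15:00.
Arjun ∩ Dmitri ∩ Mei: 08:30-12:00, 12:15-15:00.
Arjun ∩ Dmitri ∩ Mei ∩ Hamid: 08:30-12:00, 12:15-15:00.
Arjun ∩ Dmitri ∩ Mei ∩ Hamid ∩ Rina: 08:30-12:00, 12:15-14:45.
Arjun ∩ Dmitri ∩ Mei ∩ Hamid ∩ Rina ∩ Erik: 08:30-12:00, 12:15-14:45.
Those are the intersection windows.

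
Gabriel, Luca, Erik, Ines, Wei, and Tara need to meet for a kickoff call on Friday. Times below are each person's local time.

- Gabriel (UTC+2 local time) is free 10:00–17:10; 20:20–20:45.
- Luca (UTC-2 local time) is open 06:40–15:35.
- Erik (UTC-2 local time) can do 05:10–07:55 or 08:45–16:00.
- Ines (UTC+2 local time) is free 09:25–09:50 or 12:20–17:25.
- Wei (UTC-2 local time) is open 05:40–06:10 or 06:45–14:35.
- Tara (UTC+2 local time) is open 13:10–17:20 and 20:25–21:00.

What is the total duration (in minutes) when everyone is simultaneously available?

240

Gabriel in UTC: 08:00-15:10, 18:20-18:45 (subtract 2h to convert from UTC+2).
Luca in UTC: 08:40-17:35 (add 2h to convert from UTC-2).
Erik in UTC: 07:10-09:55, 10:45-18:00 (add 2h to convert from UTC-2).
Ines in UTC: 07:25-07:50, 10:20-15:25 (subtract 2h to convert from UTC+2).
Wei in UTC: 07:40-08:10, 08:45-16:35 (add 2h to convert from UTC-2).
Tara in UTC: 11:10-15:20, 18:25-19:00 (subtract 2h to convert from UTC+2).
Gabriel ∩ Luca: 08:40-15:10.
Gabriel ∩ Luca ∩ Erik: 08:40-09:55, 10:45-15:10.
Gabriel ∩ Luca ∩ Erik ∩ Ines: 10:45-15:10.
Gabriel ∩ Luca ∩ Erik ∩ Ines ∩ Wei: 10:45-15:10.
Gabriel ∩ Luca ∩ Erik ∩ Ines ∩ Wei ∩ Tara: 11:10-15:10.
Those are the intersection windows.
That's a single block of 240 minutes.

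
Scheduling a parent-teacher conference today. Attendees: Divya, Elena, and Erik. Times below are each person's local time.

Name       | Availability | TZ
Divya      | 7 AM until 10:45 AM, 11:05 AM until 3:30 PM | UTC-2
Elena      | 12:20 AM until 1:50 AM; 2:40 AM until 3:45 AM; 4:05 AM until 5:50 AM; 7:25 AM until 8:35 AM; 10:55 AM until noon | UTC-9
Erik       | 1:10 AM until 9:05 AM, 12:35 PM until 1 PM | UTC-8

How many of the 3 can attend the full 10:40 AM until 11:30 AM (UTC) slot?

Divya in UTC: 09:00-12:45, 13:05-17:30 (add 2h to convert from UTC-2).
Elena in UTC: 09:20-10:50, 11:40-12:45, 13:05-14:50, 16:25-17:35, 19:55-21:00 (add 9h to convert from UTC-9).
Erik in UTC: 09:10-17:05, 20:35-21:00 (add 8h to convert from UTC-8).
Divya and Erik can make the full 10:40-11:30 slot — that's 2.

2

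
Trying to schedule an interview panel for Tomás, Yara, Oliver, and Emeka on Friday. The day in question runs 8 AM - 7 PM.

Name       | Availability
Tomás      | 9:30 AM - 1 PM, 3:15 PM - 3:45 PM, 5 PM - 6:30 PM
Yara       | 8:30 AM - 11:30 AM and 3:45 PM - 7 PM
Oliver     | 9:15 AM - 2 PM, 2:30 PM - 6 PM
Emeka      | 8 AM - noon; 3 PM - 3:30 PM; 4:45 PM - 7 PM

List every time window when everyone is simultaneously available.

Tomás ∩ Yara: 09:30-11:30, 17:00-18:30.
Tomás ∩ Yara ∩ Oliver: 09:30-11:30, 17:00-18:00.
Tomás ∩ Yara ∩ Oliver ∩ Emeka: 09:30-11:30, 17:00-18:00.
So the common availability across everyone is 09:30-11:30, 17:00-18:00.

09:30-11:30, 17:00-18:00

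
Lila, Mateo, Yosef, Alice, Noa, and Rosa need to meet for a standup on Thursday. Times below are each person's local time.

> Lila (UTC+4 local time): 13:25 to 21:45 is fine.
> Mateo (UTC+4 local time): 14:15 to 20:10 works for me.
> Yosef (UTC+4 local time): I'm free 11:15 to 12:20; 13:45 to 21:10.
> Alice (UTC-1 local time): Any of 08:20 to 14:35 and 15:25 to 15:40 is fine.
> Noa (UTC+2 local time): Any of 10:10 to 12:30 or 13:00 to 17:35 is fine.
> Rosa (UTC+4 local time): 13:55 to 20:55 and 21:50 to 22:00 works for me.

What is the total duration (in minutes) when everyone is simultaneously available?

Lila in UTC: 09:25-17:45 (subtract 4h to convert from UTC+4).
Mateo in UTC: 10:15-16:10 (subtract 4h to convert from UTC+4).
Yosef in UTC: 07:15-08:20, 09:45-17:10 (subtract 4h to convert from UTC+4).
Alice in UTC: 09:20-15:35, 16:25-16:40 (add 1h to convert from UTC-1).
Noa in UTC: 08:10-10:30, 11:00-15:35 (subtract 2h to convert from UTC+2).
Rosa in UTC: 09:55-16:55, 17:50-18:00 (subtract 4h to convert from UTC+4).
Lila ∩ Mateo: 10:15-16:10.
Lila ∩ Mateo ∩ Yosef: 10:15-16:10.
Lila ∩ Mateo ∩ Yosef ∩ Alice: 10:15-15:35.
Lila ∩ Mateo ∩ Yosef ∩ Alice ∩ Noa: 10:15-10:30, 11:00-15:35.
Lila ∩ Mateo ∩ Yosef ∩ Alice ∩ Noa ∩ Rosa: 10:15-10:30, 11:00-15:35.
Summing the common windows: 15 + 275 = 290 minutes.

290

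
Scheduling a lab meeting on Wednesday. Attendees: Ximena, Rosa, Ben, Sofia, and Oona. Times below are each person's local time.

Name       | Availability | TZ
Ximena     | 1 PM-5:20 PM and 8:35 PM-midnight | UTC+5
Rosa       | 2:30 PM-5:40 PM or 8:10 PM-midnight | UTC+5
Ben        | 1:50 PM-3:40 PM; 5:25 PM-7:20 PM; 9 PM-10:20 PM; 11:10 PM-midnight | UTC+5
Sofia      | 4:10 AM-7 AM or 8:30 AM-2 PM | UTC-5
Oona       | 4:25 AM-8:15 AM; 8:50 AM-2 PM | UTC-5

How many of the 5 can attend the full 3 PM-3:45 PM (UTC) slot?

2

Ximena in UTC: 08:00-12:20, 15:35-19:00 (subtract 5h to convert from UTC+5).
Rosa in UTC: 09:30-12:40, 15:10-19:00 (subtract 5h to convert from UTC+5).
Ben in UTC: 08:50-10:40, 12:25-14:20, 16:00-17:20, 18:10-19:00 (subtract 5h to convert from UTC+5).
Sofia in UTC: 09:10-12:00, 13:30-19:00 (add 5h to convert from UTC-5).
Oona in UTC: 09:25-13:15, 13:50-19:00 (add 5h to convert from UTC-5).
Sofia and Oona can make the full 15:00-15:45 slot — that's 2.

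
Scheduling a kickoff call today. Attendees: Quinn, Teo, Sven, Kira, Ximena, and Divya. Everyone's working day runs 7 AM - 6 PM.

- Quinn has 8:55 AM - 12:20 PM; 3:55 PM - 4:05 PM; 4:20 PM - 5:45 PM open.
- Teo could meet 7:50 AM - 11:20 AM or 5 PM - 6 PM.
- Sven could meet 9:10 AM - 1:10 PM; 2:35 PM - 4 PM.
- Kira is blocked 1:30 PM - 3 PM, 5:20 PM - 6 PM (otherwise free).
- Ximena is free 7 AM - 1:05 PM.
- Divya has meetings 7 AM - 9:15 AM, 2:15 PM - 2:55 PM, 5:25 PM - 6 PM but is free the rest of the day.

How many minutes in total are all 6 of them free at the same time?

Quinn free: 08:55-12:20, 15:55-16:05, 16:20-17:45.
Teo free: 07:50-11:20, 17:00-18:00.
Sven free: 09:10-13:10, 14:35-16:00.
Kira free: 07:00-13:30, 15:00-17:20 (invert busy blocks within the working day).
Ximena free: 07:00-13:05.
Divya free: 09:15-14:15, 14:55-17:25 (invert busy blocks within the working day).
Quinn ∩ Teo: 08:55-11:20, 17:00-17:45.
Quinn ∩ Teo ∩ Sven: 09:10-11:20.
Quinn ∩ Teo ∩ Sven ∩ Kira: 09:10-11:20.
Quinn ∩ Teo ∩ Sven ∩ Kira ∩ Ximena: 09:10-11:20.
Quinn ∩ Teo ∩ Sven ∩ Kira ∩ Ximena ∩ Divya: 09:15-11:20.
Those are the intersection windows.
That's a single block of 125 minutes.

125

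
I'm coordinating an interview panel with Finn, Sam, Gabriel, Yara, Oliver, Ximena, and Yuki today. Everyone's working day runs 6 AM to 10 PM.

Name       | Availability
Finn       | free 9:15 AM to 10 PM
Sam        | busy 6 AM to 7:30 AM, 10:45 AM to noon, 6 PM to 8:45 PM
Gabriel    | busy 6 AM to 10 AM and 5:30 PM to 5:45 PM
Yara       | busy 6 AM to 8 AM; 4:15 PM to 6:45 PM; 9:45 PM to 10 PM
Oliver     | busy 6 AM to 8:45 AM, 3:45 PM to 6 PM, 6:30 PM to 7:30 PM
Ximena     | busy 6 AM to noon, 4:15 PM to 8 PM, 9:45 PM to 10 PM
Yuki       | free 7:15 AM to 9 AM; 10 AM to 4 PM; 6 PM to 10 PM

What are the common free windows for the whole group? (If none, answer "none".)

12:00-15:45, 20:45-21:45

Finn free: 09:15-22:00.
Sam free: 07:30-10:45, 12:00-18:00, 20:45-22:00 (invert busy blocks within the working day).
Gabriel free: 10:00-17:30, 17:45-22:00 (invert busy blocks within the working day).
Yara free: 08:00-16:15, 18:45-21:45 (invert busy blocks within the working day).
Oliver free: 08:45-15:45, 18:00-18:30, 19:30-22:00 (invert busy blocks within the working day).
Ximena free: 12:00-16:15, 20:00-21:45 (invert busy blocks within the working day).
Yuki free: 07:15-09:00, 10:00-16:00, 18:00-22:00.
Finn ∩ Sam: 09:15-10:45, 12:00-18:00, 20:45-22:00.
Finn ∩ Sam ∩ Gabriel: 10:00-10:45, 12:00-17:30, 17:45-18:00, 20:45-22:00.
Finn ∩ Sam ∩ Gabriel ∩ Yara: 10:00-10:45, 12:00-16:15, 20:45-21:45.
Finn ∩ Sam ∩ Gabriel ∩ Yara ∩ Oliver: 10:00-10:45, 12:00-15:45, 20:45-21:45.
Finn ∩ Sam ∩ Gabriel ∩ Yara ∩ Oliver ∩ Ximena: 12:00-15:45, 20:45-21:45.
Finn ∩ Sam ∩ Gabriel ∩ Yara ∩ Oliver ∩ Ximena ∩ Yuki: 12:00-15:45, 20:45-21:45.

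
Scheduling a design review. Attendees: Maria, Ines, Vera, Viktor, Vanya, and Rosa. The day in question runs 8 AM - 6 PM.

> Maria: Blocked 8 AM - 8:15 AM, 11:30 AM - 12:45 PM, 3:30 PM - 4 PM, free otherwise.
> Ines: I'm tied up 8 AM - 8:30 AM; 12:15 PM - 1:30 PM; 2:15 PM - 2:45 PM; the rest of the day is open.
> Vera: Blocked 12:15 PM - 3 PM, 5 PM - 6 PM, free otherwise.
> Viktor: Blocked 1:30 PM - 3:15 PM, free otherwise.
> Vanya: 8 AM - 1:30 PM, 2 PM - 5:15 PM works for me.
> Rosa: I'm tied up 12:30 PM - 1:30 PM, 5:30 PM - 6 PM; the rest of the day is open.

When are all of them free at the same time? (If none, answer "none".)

08:30-11:30, 15:15-15:30, 16:00-17:00

Maria free: 08:15-11:30, 12:45-15:30, 16:00-18:00 (invert busy blocks within the working day).
Ines free: 08:30-12:15, 13:30-14:15, 14:45-18:00 (invert busy blocks within the working day).
Vera free: 08:00-12:15, 15:00-17:00 (invert busy blocks within the working day).
Viktor free: 08:00-13:30, 15:15-18:00 (invert busy blocks within the working day).
Vanya free: 08:00-13:30, 14:00-17:15.
Rosa free: 08:00-12:30, 13:30-17:30 (invert busy blocks within the working day).
Maria ∩ Ines: 08:30-11:30, 13:30-14:15, 14:45-15:30, 16:00-18:00.
Maria ∩ Ines ∩ Vera: 08:30-11:30, 15:00-15:30, 16:00-17:00.
Maria ∩ Ines ∩ Vera ∩ Viktor: 08:30-11:30, 15:15-15:30, 16:00-17:00.
Maria ∩ Ines ∩ Vera ∩ Viktor ∩ Vanya: 08:30-11:30, 15:15-15:30, 16:00-17:00.
Maria ∩ Ines ∩ Vera ∩ Viktor ∩ Vanya ∩ Rosa: 08:30-11:30, 15:15-15:30, 16:00-17:00.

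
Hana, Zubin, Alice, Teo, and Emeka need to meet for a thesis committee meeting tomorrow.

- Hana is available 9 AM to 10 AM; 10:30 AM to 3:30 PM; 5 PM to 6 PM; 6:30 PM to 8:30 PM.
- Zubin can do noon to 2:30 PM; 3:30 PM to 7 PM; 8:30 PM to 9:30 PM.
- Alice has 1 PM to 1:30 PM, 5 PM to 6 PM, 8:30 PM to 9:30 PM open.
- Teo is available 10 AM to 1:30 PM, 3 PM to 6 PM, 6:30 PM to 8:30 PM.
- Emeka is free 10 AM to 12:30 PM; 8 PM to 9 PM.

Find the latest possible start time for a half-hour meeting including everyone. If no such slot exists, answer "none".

none

Hana ∩ Zubin: 12:00-14:30, 17:00-18:00, 18:30-19:00.
Hana ∩ Zubin ∩ Alice: 13:00-13:30, 17:00-18:00.
Hana ∩ Zubin ∩ Alice ∩ Teo: 13:00-13:30, 17:00-18:00.
Hana ∩ Zubin ∩ Alice ∩ Teo ∩ Emeka: ∅.
There is no time when everyone is free.
No common window is at least 30 minutes long.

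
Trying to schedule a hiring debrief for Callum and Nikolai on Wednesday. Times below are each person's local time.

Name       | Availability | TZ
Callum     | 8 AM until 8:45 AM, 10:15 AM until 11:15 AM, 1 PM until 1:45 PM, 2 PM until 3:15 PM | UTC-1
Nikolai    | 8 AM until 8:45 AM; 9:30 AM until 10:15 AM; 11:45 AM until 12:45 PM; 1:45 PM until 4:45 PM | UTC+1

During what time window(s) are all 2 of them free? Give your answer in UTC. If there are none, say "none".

Callum in UTC: 09:00-09:45, 11:15-12:15, 14:00-14:45, 15:00-16:15 (add 1h to convert from UTC-1).
Nikolai in UTC: 07:00-07:45, 08:30-09:15, 10:45-11:45, 12:45-15:45 (subtract 1h to convert from UTC+1).
Callum ∩ Nikolai: 09:00-09:15, 11:15-11:45, 14:00-14:45, 15:00-15:45.

09:00-09:15, 11:15-11:45, 14:00-14:45, 15:00-15:45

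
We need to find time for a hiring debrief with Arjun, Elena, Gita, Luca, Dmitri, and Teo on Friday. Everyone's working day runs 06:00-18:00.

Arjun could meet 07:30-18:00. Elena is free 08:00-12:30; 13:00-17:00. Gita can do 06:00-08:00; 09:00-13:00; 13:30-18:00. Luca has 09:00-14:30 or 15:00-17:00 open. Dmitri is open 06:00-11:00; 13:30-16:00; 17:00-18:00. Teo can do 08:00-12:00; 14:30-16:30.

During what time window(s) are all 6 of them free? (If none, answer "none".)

09:00-11:00, 15:00-16:00

Arjun ∩ Elena: 08:00-12:30, 13:00-17:00.
Arjun ∩ Elena ∩ Gita: 09:00-12:30, 13:30-17:00.
Arjun ∩ Elena ∩ Gita ∩ Luca: 09:00-12:30, 13:30-14:30, 15:00-17:00.
Arjun ∩ Elena ∩ Gita ∩ Luca ∩ Dmitri: 09:00-11:00, 13:30-14:30, 15:00-16:00.
Arjun ∩ Elena ∩ Gita ∩ Luca ∩ Dmitri ∩ Teo: 09:00-11:00, 15:00-16:00.
Those are the intersection windows.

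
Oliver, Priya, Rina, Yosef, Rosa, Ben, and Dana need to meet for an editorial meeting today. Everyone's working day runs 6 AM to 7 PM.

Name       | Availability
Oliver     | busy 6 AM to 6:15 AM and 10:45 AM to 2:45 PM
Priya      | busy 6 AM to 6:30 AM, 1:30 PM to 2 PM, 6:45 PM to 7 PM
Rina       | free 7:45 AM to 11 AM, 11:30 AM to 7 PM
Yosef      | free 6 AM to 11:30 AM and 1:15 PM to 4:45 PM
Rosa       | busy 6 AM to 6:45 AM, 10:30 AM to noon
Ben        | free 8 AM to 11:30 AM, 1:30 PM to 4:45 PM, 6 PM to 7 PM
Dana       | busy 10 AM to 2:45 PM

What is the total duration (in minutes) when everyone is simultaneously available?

Oliver free: 06:15-10:45, 14:45-19:00 (invert busy blocks within the working day).
Priya free: 06:30-13:30, 14:00-18:45 (invert busy blocks within the working day).
Rina free: 07:45-11:00, 11:30-19:00.
Yosef free: 06:00-11:30, 13:15-16:45.
Rosa free: 06:45-10:30, 12:00-19:00 (invert busy blocks within the working day).
Ben free: 08:00-11:30, 13:30-16:45, 18:00-19:00.
Dana free: 06:00-10:00, 14:45-19:00 (invert busy blocks within the working day).
Oliver ∩ Priya: 06:30-10:45, 14:45-18:45.
Oliver ∩ Priya ∩ Rina: 07:45-10:45, 14:45-18:45.
Oliver ∩ Priya ∩ Rina ∩ Yosef: 07:45-10:45, 14:45-16:45.
Oliver ∩ Priya ∩ Rina ∩ Yosef ∩ Rosa: 07:45-10:30, 14:45-16:45.
Oliver ∩ Priya ∩ Rina ∩ Yosef ∩ Rosa ∩ Ben: 08:00-10:30, 14:45-16:45.
Oliver ∩ Priya ∩ Rina ∩ Yosef ∩ Rosa ∩ Ben ∩ Dana: 08:00-10:00, 14:45-16:45.
Those are the intersection windows.
Summing the common windows: 120 + 120 = 240 minutes.

240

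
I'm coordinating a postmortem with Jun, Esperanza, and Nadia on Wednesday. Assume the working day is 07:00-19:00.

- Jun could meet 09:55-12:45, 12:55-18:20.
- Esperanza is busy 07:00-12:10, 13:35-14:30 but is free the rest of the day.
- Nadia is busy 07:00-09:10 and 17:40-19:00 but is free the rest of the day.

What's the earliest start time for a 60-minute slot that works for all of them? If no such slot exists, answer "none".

14:30

Jun free: 09:55-12:45, 12:55-18:20.
Esperanza free: 12:10-13:35, 14:30-19:00 (invert busy blocks within the working day).
Nadia free: 09:10-17:40 (invert busy blocks within the working day).
Jun ∩ Esperanza: 12:10-12:45, 12:55-13:35, 14:30-18:20.
Jun ∩ Esperanza ∩ Nadia: 12:10-12:45, 12:55-13:35, 14:30-17:40.
The first common window of at least 60 minutes is 14:30-17:40, so the earliest start is 14:30.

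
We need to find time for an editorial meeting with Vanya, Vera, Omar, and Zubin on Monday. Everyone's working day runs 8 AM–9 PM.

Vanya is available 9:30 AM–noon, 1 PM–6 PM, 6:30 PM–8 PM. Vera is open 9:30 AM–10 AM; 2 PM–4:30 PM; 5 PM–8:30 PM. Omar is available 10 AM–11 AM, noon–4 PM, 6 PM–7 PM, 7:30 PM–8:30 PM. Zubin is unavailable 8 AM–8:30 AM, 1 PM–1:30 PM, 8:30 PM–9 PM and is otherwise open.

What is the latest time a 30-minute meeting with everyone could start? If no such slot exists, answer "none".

19:30

Vanya free: 09:30-12:00, 13:00-18:00, 18:30-20:00.
Vera free: 09:30-10:00, 14:00-16:30, 17:00-20:30.
Omar free: 10:00-11:00, 12:00-16:00, 18:00-19:00, 19:30-20:30.
Zubin free: 08:30-13:00, 13:30-20:30 (invert busy blocks within the working day).
Vanya ∩ Vera: 09:30-10:00, 14:00-16:30, 17:00-18:00, 18:30-20:00.
Vanya ∩ Vera ∩ Omar: 14:00-16:00, 18:30-19:00, 19:30-20:00.
Vanya ∩ Vera ∩ Omar ∩ Zubin: 14:00-16:00, 18:30-19:00, 19:30-20:00.
The last common window of at least 30 minutes is 19:30-20:00; a 30-minute meeting can start as late as 19:30 and still end by 20:00.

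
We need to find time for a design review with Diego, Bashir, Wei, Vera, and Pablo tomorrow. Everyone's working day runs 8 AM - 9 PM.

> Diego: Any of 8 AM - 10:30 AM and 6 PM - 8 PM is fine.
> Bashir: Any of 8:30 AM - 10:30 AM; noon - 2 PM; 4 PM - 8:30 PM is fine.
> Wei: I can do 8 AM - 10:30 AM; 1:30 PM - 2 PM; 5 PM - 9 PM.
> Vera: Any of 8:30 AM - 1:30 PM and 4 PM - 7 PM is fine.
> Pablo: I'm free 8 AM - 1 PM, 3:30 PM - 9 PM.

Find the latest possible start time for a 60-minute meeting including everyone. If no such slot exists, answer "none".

Diego ∩ Bashir: 08:30-10:30, 18:00-20:00.
Diego ∩ Bashir ∩ Wei: 08:30-10:30, 18:00-20:00.
Diego ∩ Bashir ∩ Wei ∩ Vera: 08:30-10:30, 18:00-19:00.
Diego ∩ Bashir ∩ Wei ∩ Vera ∩ Pablo: 08:30-10:30, 18:00-19:00.
The last common window of at least 60 minutes is 18:00-19:00; a 60-minute meeting can start as late as 18:00 and still end by 19:00.

18:00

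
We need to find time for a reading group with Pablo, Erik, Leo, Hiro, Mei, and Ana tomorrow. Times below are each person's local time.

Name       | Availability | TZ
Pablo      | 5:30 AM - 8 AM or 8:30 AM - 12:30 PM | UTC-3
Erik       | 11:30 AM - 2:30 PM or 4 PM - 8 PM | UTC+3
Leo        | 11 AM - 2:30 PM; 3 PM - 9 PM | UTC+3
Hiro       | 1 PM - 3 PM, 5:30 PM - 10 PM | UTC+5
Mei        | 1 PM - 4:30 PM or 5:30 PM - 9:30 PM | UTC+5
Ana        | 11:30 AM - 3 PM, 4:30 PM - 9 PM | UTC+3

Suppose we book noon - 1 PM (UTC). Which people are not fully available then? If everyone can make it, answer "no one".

Ana, Erik, Hiro, Mei

Pablo in UTC: 08:30-11:00, 11:30-15:30 (add 3h to convert from UTC-3).
Erik in UTC: 08:30-11:30, 13:00-17:00 (subtract 3h to convert from UTC+3).
Leo in UTC: 08:00-11:30, 12:00-18:00 (subtract 3h to convert from UTC+3).
Hiro in UTC: 08:00-10:00, 12:30-17:00 (subtract 5h to convert from UTC+5).
Mei in UTC: 08:00-11:30, 12:30-16:30 (subtract 5h to convert from UTC+5).
Ana in UTC: 08:30-12:00, 13:30-18:00 (subtract 3h to convert from UTC+3).
Pablo: free for 12:00-13:00. Erik: not fully free for 12:00-13:00. Leo: free for 12:00-13:00. Hiro: not fully free for 12:00-13:00. Mei: not fully free for 12:00-13:00. Ana: not fully free for 12:00-13:00.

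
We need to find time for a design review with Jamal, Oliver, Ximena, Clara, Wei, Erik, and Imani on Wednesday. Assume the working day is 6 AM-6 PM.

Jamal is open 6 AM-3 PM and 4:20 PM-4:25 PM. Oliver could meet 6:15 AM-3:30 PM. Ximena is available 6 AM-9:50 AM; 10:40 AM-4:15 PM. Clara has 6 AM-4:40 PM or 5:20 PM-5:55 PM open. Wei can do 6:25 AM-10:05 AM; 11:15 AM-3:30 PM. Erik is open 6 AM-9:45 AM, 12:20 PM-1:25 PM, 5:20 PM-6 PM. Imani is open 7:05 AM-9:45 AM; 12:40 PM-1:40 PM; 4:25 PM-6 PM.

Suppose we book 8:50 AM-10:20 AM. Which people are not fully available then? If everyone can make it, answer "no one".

Jamal: free for 08:50-10:20. Oliver: free for 08:50-10:20. Ximena: not fully free for 08:50-10:20. Clara: free for 08:50-10:20. Wei: not fully free for 08:50-10:20. Erik: not fully free for 08:50-10:20. Imani: not fully free for 08:50-10:20.

Erik, Imani, Wei, Ximena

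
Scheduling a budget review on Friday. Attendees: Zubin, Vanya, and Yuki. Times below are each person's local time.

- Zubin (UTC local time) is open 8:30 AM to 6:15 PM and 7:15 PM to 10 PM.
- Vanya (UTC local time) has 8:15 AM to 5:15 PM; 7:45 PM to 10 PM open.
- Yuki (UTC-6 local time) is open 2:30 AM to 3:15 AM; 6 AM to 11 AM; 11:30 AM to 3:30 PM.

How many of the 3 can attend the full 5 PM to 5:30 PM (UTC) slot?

1

Zubin in UTC: 08:30-18:15, 19:15-22:00.
Vanya in UTC: 08:15-17:15, 19:45-22:00.
Yuki in UTC: 08:30-09:15, 12:00-17:00, 17:30-21:30 (add 6h to convert from UTC-6).
Zubin can make the full 17:00-17:30 slot — that's 1.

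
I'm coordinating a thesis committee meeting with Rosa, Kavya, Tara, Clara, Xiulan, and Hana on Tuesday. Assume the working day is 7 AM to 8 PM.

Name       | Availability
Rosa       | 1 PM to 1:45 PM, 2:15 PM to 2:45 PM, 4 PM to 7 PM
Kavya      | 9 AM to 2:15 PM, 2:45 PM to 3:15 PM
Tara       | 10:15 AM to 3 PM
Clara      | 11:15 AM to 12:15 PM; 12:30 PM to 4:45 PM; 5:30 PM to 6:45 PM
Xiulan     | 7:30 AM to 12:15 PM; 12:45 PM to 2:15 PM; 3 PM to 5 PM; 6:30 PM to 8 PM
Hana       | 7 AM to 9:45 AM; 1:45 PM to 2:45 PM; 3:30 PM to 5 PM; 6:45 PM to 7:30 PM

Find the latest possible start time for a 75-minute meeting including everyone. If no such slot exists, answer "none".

Rosa ∩ Kavya: 13:00-13:45.
Rosa ∩ Kavya ∩ Tara: 13:00-13:45.
Rosa ∩ Kavya ∩ Tara ∩ Clara: 13:00-13:45.
Rosa ∩ Kavya ∩ Tara ∩ Clara ∩ Xiulan: 13:00-13:45.
Rosa ∩ Kavya ∩ Tara ∩ Clara ∩ Xiulan ∩ Hana: ∅.
There is no time when everyone is free.
No common window is at least 75 minutes long.

none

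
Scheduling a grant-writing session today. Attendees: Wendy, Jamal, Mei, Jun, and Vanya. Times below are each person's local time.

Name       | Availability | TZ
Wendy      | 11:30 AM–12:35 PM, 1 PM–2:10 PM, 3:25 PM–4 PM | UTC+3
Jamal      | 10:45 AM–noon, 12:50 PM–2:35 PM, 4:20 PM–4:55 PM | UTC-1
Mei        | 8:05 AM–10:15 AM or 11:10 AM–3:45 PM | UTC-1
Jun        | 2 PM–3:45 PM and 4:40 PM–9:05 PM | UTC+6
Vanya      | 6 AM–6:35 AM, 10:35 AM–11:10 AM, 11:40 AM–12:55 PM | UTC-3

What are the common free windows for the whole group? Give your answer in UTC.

none

Wendy in UTC: 08:30-09:35, 10:00-11:10, 12:25-13:00 (subtract 3h to convert from UTC+3).
Jamal in UTC: 11:45-13:00, 13:50-15:35, 17:20-17:55 (add 1h to convert from UTC-1).
Mei in UTC: 09:05-11:15, 12:10-16:45 (add 1h to convert from UTC-1).
Jun in UTC: 08:00-09:45, 10:40-15:05 (subtract 6h to convert from UTC+6).
Vanya in UTC: 09:00-09:35, 13:35-14:10, 14:40-15:55 (add 3h to convert from UTC-3).
Wendy ∩ Jamal: 12:25-13:00.
Wendy ∩ Jamal ∩ Mei: 12:25-13:00.
Wendy ∩ Jamal ∩ Mei ∩ Jun: 12:25-13:00.
Wendy ∩ Jamal ∩ Mei ∩ Jun ∩ Vanya: ∅.
There is no time when everyone is free.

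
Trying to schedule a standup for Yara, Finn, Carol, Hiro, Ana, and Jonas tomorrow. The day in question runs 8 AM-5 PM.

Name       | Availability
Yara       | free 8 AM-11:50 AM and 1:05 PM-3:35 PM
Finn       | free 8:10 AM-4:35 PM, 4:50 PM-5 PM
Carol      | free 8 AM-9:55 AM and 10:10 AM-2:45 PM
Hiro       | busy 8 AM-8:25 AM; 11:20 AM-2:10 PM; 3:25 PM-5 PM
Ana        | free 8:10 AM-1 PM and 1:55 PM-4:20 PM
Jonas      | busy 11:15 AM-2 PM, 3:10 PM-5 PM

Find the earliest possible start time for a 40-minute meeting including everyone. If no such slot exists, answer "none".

Yara free: 08:00-11:50, 13:05-15:35.
Finn free: 08:10-16:35, 16:50-17:00.
Carol free: 08:00-09:55, 10:10-14:45.
Hiro free: 08:25-11:20, 14:10-15:25 (invert busy blocks within the working day).
Ana free: 08:10-13:00, 13:55-16:20.
Jonas free: 08:00-11:15, 14:00-15:10 (invert busy blocks within the working day).
Yara ∩ Finn: 08:10-11:50, 13:05-15:35.
Yara ∩ Finn ∩ Carol: 08:10-09:55, 10:10-11:50, 13:05-14:45.
Yara ∩ Finn ∩ Carol ∩ Hiro: 08:25-09:55, 10:10-11:20, 14:10-14:45.
Yara ∩ Finn ∩ Carol ∩ Hiro ∩ Ana: 08:25-09:55, 10:10-11:20, 14:10-14:45.
Yara ∩ Finn ∩ Carol ∩ Hiro ∩ Ana ∩ Jonas: 08:25-09:55, 10:10-11:15, 14:10-14:45.
The first common window of at least 40 minutes is 08:25-09:55, so the earliest start is 08:25.

08:25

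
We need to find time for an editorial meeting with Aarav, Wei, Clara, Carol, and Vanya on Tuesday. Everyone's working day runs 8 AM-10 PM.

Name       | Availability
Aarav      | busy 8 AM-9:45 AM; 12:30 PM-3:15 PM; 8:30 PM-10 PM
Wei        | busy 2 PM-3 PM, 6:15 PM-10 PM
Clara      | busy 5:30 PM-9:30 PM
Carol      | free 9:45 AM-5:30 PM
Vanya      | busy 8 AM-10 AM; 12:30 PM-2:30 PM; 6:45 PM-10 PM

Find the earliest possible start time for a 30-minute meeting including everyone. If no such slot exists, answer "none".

10:00

Aarav free: 09:45-12:30, 15:15-20:30 (invert busy blocks within the working day).
Wei free: 08:00-14:00, 15:00-18:15 (invert busy blocks within the working day).
Clara free: 08:00-17:30, 21:30-22:00 (invert busy blocks within the working day).
Carol free: 09:45-17:30.
Vanya free: 10:00-12:30, 14:30-18:45 (invert busy blocks within the working day).
Aarav ∩ Wei: 09:45-12:30, 15:15-18:15.
Aarav ∩ Wei ∩ Clara: 09:45-12:30, 15:15-17:30.
Aarav ∩ Wei ∩ Clara ∩ Carol: 09:45-12:30, 15:15-17:30.
Aarav ∩ Wei ∩ Clara ∩ Carol ∩ Vanya: 10:00-12:30, 15:15-17:30.
The first common window of at least 30 minutes is 10:00-12:30, so the earliest start is 10:00.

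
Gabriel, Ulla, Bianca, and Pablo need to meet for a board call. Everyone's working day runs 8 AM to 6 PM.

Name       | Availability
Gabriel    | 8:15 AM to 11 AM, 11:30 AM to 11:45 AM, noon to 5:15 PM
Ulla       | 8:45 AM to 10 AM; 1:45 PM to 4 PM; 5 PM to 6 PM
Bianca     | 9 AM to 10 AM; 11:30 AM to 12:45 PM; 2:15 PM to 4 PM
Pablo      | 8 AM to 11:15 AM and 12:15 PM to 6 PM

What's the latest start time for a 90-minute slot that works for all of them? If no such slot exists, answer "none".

Gabriel ∩ Ulla: 08:45-10:00, 13:45-16:00, 17:00-17:15.
Gabriel ∩ Ulla ∩ Bianca: 09:00-10:00, 14:15-16:00.
Gabriel ∩ Ulla ∩ Bianca ∩ Pablo: 09:00-10:00, 14:15-16:00.
Those are the intersection windows.
The last common window of at least 90 minutes is 14:15-16:00; a 90-minute meeting can start as late as 14:30 and still end by 16:00.

14:30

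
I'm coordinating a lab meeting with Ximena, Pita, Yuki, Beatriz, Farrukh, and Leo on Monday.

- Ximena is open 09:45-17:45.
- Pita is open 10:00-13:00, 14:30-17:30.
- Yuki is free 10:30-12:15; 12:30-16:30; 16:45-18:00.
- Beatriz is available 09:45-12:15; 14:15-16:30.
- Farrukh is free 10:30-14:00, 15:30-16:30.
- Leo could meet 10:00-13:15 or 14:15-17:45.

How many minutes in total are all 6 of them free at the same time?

Ximena ∩ Pita: 10:00-13:00, 14:30-17:30.
Ximena ∩ Pita ∩ Yuki: 10:30-12:15, 12:30-13:00, 14:30-16:30, 16:45-17:30.
Ximena ∩ Pita ∩ Yuki ∩ Beatriz: 10:30-12:15, 14:30-16:30.
Ximena ∩ Pita ∩ Yuki ∩ Beatriz ∩ Farrukh: 10:30-12:15, 15:30-16:30.
Ximena ∩ Pita ∩ Yuki ∩ Beatriz ∩ Farrukh ∩ Leo: 10:30-12:15, 15:30-16:30.
So the common availability across everyone is 10:30-12:15, 15:30-16:30.
Summing the common windows: 105 + 60 = 165 minutes.

165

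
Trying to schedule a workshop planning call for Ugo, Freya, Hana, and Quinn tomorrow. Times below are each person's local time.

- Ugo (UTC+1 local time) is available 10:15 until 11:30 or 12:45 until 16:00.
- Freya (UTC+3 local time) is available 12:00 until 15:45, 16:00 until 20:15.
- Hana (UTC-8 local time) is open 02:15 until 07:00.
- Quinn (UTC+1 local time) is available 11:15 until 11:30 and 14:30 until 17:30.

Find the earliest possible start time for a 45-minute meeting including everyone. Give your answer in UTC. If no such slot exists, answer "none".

13:30

Ugo in UTC: 09:15-10:30, 11:45-15:00 (subtract 1h to convert from UTC+1).
Freya in UTC: 09:00-12:45, 13:00-17:15 (subtract 3h to convert from UTC+3).
Hana in UTC: 10:15-15:00 (add 8h to convert from UTC-8).
Quinn in UTC: 10:15-10:30, 13:30-16:30 (subtract 1h to convert from UTC+1).
Ugo ∩ Freya: 09:15-10:30, 11:45-12:45, 13:00-15:00.
Ugo ∩ Freya ∩ Hana: 10:15-10:30, 11:45-12:45, 13:00-15:00.
Ugo ∩ Freya ∩ Hana ∩ Quinn: 10:15-10:30, 13:30-15:00.
Those are the intersection windows.
The first common window of at least 45 minutes is 13:30-15:00, so the earliest start is 13:30.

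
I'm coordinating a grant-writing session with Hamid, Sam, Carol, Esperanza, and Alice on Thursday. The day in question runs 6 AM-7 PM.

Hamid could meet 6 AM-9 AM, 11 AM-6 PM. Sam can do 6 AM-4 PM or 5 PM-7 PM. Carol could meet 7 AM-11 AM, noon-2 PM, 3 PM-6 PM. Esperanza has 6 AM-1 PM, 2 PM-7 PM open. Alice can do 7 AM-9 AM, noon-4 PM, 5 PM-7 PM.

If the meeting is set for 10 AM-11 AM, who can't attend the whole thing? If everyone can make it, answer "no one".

Hamid: not fully free for 10:00-11:00. Sam: free for 10:00-11:00. Carol: free for 10:00-11:00. Esperanza: free for 10:00-11:00. Alice: not fully free for 10:00-11:00.

Alice, Hamid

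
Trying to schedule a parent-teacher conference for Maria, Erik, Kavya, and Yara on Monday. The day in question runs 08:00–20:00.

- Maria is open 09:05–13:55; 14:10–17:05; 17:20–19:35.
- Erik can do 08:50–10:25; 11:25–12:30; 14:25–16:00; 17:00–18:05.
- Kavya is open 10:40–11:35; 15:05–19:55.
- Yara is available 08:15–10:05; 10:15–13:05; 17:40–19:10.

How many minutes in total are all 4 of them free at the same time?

35

Maria ∩ Erik: 09:05-10:25, 11:25-12:30, 14:25-16:00, 17:00-17:05, 17:20-18:05.
Maria ∩ Erik ∩ Kavya: 11:25-11:35, 15:05-16:00, 17:00-17:05, 17:20-18:05.
Maria ∩ Erik ∩ Kavya ∩ Yara: 11:25-11:35, 17:40-18:05.
Summing the common windows: 10 + 25 = 35 minutes.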